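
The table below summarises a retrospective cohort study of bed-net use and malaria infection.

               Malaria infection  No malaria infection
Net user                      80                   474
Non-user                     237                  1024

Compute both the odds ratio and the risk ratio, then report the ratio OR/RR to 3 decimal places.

0.949

Cells: a = 80, b = 474, c = 237, d = 1024.
OR = (80·1024)/(474·237) = 81920/112338 = 0.72923
Risk in exposed = 80/554 = 0.14440; risk in unexposed = 237/1261 = 0.18795; RR = 0.76833
OR/RR = 0.72923 / 0.76833 = 0.94911
The outcome is not rare, so the OR lies further from 1 than the RR.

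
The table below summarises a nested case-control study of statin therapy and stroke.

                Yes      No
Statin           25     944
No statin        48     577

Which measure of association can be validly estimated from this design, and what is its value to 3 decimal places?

Cells: a = 25, b = 944, c = 48, d = 577.
This is a nested case-control study: participants were sampled on outcome status, so risks in the source population cannot be estimated directly — relative risk is not valid here. The odds ratio is the appropriate measure.
OR = (a·d)/(b·c) = (25 × 577) / (944 × 48) = 14425 / 45312 = 0.31835

0.318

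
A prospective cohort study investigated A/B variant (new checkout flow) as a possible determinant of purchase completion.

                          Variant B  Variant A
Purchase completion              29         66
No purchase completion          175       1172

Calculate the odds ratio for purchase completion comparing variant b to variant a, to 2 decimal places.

Reading the table with exposure as columns: a = 29 (Variant B, case), b = 175 (Variant B, non-case), c = 66 (Variant A, case), d = 1172.
OR = (a·d)/(b·c) = (29 × 1172) / (175 × 66) = 33988 / 11550 = 2.94268
The odds of purchase completion are about 2.94 times as high in the variant b group.

2.94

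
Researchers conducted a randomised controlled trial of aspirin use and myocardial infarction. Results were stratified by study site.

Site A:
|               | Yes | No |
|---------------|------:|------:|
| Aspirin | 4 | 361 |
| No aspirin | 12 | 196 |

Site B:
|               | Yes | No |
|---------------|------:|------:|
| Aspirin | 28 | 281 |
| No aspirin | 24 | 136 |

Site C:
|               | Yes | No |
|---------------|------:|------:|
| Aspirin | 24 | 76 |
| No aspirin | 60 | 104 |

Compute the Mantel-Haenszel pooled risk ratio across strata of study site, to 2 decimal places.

0.56

RR_MH = Σ(aᵢ·n₀ᵢ/nᵢ) / Σ(cᵢ·n₁ᵢ/nᵢ), with n₁ᵢ = aᵢ+bᵢ (exposed), n₀ᵢ = cᵢ+dᵢ (unexposed), nᵢ = n₁ᵢ+n₀ᵢ.
Stratum 1 (Site A): n₁ = 365, n₀ = 208, n = 573; a·n₀/n = 4·208/573 = 1.4520; c·n₁/n = 12·365/573 = 7.6440
Stratum 2 (Site B): n₁ = 309, n₀ = 160, n = 469; a·n₀/n = 28·160/469 = 9.5522; c·n₁/n = 24·309/469 = 15.8124
Stratum 3 (Site C): n₁ = 100, n₀ = 164, n = 264; a·n₀/n = 24·164/264 = 14.9091; c·n₁/n = 60·100/264 = 22.7273
RR_MH = (1.4520 + 9.5522 + 14.9091) / (7.6440 + 15.8124 + 22.7273) = 25.9133 / 46.1836 = 0.56109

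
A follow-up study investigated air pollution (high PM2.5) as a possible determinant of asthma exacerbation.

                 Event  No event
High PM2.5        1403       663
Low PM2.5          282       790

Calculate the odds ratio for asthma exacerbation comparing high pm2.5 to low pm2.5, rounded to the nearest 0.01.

5.93

Cells: a = 1403, b = 663, c = 282, d = 790.
OR = (a·d)/(b·c) = (1403 × 790) / (663 × 282) = 1108370 / 186966 = 5.92819
The odds of asthma exacerbation are about 5.93 times as high in the high pm2.5 group.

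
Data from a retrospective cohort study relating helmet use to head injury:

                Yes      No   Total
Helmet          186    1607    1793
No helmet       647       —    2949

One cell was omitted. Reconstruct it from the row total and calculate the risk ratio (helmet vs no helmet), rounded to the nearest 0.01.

The missing cell is in the unexposed row: 2949 − 647 = 2302.
So a = 186, b = 1607, c = 647, d = 2302.
RR = [a/(a+b)] / [c/(c+d)] = (186/1793) / (647/2949) = 0.10374/0.21940 = 0.47283

0.47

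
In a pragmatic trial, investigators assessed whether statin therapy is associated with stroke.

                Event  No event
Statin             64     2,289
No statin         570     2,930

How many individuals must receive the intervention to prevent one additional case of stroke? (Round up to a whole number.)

8

Risk in treated group = 64/2353 = 0.02720; risk in control = 570/3500 = 0.16286.
Absolute risk reduction = 0.16286 − 0.02720 = 0.13566
NNT = 1 / ARR = 1 / 0.13566 = 7.371 → round up → 8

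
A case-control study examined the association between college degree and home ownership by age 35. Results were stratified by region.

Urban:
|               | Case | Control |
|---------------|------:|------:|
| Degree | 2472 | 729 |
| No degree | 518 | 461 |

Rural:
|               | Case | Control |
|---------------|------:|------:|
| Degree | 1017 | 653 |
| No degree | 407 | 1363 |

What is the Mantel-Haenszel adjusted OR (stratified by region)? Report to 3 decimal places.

4.031

OR_MH = Σ(aᵢdᵢ/nᵢ) / Σ(bᵢcᵢ/nᵢ), where nᵢ is the stratum total.
Stratum 1 (Urban): n = 4180; a·d/n = 2472·461/4180 = 272.6297; b·c/n = 729·518/4180 = 90.3402
Stratum 2 (Rural): n = 3440; a·d/n = 1017·1363/3440 = 402.9567; b·c/n = 653·407/3440 = 77.2590
OR_MH = (272.6297 + 402.9567) / (90.3402 + 77.2590) = 675.5864 / 167.5992 = 4.03096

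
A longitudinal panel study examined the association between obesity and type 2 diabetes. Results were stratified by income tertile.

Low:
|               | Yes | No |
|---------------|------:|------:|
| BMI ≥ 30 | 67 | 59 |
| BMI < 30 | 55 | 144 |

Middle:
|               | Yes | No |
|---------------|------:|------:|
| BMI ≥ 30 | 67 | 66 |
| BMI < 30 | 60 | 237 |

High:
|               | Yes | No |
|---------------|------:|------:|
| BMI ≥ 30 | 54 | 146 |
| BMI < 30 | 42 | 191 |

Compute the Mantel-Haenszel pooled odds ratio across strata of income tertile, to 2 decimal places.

2.71

OR_MH = Σ(aᵢdᵢ/nᵢ) / Σ(bᵢcᵢ/nᵢ), where nᵢ is the stratum total.
Stratum 1 (Low): n = 325; a·d/n = 67·144/325 = 29.6862; b·c/n = 59·55/325 = 9.9846
Stratum 2 (Middle): n = 430; a·d/n = 67·237/430 = 36.9279; b·c/n = 66·60/430 = 9.2093
Stratum 3 (High): n = 433; a·d/n = 54·191/433 = 23.8199; b·c/n = 146·42/433 = 14.1617
OR_MH = (29.6862 + 36.9279 + 23.8199) / (9.9846 + 9.2093 + 14.1617) = 90.4339 / 33.3556 = 2.71121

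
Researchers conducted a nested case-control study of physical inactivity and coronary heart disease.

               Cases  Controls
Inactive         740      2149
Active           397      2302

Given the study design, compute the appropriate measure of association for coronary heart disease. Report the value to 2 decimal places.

2.00

Cells: a = 740, b = 2149, c = 397, d = 2302.
This is a nested case-control study: participants were sampled on outcome status, so risks in the source population cannot be estimated directly — relative risk is not valid here. The odds ratio is the appropriate measure.
OR = (a·d)/(b·c) = (740 × 2302) / (2149 × 397) = 1703480 / 853153 = 1.99669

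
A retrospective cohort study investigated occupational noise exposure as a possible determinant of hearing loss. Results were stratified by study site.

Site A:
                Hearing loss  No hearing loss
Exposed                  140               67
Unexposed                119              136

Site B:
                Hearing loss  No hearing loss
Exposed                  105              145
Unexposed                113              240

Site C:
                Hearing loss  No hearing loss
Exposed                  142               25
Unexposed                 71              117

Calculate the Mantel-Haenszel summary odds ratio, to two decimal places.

2.63

OR_MH = Σ(aᵢdᵢ/nᵢ) / Σ(bᵢcᵢ/nᵢ), where nᵢ is the stratum total.
Stratum 1 (Site A): n = 462; a·d/n = 140·136/462 = 41.2121; b·c/n = 67·119/462 = 17.2576
Stratum 2 (Site B): n = 603; a·d/n = 105·240/603 = 41.7910; b·c/n = 145·113/603 = 27.1725
Stratum 3 (Site C): n = 355; a·d/n = 142·117/355 = 46.8000; b·c/n = 25·71/355 = 5.0000
OR_MH = (41.2121 + 41.7910 + 46.8000) / (17.2576 + 27.1725 + 5.0000) = 129.8032 / 49.4300 = 2.62600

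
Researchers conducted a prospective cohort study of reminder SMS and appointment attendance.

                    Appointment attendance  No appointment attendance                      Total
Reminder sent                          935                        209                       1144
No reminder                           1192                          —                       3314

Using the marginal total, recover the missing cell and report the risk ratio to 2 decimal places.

2.27

The missing cell is in the unexposed row: 3314 − 1192 = 2122.
So a = 935, b = 209, c = 1192, d = 2122.
RR = [a/(a+b)] / [c/(c+d)] = (935/1144) / (1192/3314) = 0.81731/0.35969 = 2.27228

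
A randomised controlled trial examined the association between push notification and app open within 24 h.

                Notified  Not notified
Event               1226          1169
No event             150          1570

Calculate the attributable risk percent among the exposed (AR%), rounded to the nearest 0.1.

Reading the table with exposure as columns: a = 1226 (Notified, case), b = 150 (Notified, non-case), c = 1169 (Not notified, case), d = 1570.
Risk in exposed = 1226/1376 = 0.89099; risk in unexposed = 1169/2739 = 0.42680.
RR = 0.89099/0.42680 = 2.08761
AR% = (RR − 1)/RR × 100 = (2.08761 − 1)/2.08761 × 100 = 52.0984%

52.1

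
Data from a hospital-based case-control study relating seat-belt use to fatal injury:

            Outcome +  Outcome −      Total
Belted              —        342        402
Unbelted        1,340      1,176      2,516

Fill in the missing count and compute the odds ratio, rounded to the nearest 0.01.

0.15

The missing cell is in the exposed row: 402 − 342 = 60.
So a = 60, b = 342, c = 1340, d = 1176.
OR = (a·d)/(b·c) = (60 × 1176) / (342 × 1340) = 70560 / 458280 = 0.15397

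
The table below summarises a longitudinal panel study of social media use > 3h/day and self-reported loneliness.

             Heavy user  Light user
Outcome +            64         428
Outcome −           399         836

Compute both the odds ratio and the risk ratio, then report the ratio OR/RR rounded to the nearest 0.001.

Reading the table with exposure as columns: a = 64 (Heavy user, case), b = 399 (Heavy user, non-case), c = 428 (Light user, case), d = 836.
OR = (64·836)/(399·428) = 53504/170772 = 0.31331
Risk in exposed = 64/463 = 0.13823; risk in unexposed = 428/1264 = 0.33861; RR = 0.40823
OR/RR = 0.31331 / 0.40823 = 0.76748
The outcome is not rare, so the OR lies further from 1 than the RR.

0.767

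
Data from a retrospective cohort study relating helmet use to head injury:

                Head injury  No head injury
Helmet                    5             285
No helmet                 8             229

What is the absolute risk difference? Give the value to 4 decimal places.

Cells: a = 5, b = 285, c = 8, d = 229.
Risk in exposed = 5/290 = 0.017241; risk in unexposed = 8/237 = 0.033755.
Risk difference = 0.017241 − 0.033755 = -0.016514

-0.0165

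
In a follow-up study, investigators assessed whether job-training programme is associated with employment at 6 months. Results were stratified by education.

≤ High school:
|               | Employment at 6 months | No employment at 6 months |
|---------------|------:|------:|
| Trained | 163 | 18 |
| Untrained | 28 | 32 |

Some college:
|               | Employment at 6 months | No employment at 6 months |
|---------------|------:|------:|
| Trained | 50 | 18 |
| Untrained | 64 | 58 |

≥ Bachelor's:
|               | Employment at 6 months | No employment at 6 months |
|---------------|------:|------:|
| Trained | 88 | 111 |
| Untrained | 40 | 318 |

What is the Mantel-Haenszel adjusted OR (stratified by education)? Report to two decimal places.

5.40

OR_MH = Σ(aᵢdᵢ/nᵢ) / Σ(bᵢcᵢ/nᵢ), where nᵢ is the stratum total.
Stratum 1 (≤ High school): n = 241; a·d/n = 163·32/241 = 21.6432; b·c/n = 18·28/241 = 2.0913
Stratum 2 (Some college): n = 190; a·d/n = 50·58/190 = 15.2632; b·c/n = 18·64/190 = 6.0632
Stratum 3 (≥ Bachelor's): n = 557; a·d/n = 88·318/557 = 50.2406; b·c/n = 111·40/557 = 7.9713
OR_MH = (21.6432 + 15.2632 + 50.2406) / (2.0913 + 6.0632 + 7.9713) = 87.1469 / 16.1257 = 5.40422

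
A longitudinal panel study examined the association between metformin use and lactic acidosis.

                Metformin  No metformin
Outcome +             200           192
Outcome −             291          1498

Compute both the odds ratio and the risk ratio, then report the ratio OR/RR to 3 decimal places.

1.496

Reading the table with exposure as columns: a = 200 (Metformin, case), b = 291 (Metformin, non-case), c = 192 (No metformin, case), d = 1498.
OR = (200·1498)/(291·192) = 299600/55872 = 5.36226
Risk in exposed = 200/491 = 0.40733; risk in unexposed = 192/1690 = 0.11361; RR = 3.58537
OR/RR = 5.36226 / 3.58537 = 1.49559
The outcome is not rare, so the OR lies further from 1 than the RR.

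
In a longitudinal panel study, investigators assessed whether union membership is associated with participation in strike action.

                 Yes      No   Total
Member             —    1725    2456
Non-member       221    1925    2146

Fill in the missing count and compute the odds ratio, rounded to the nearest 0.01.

The missing cell is in the exposed row: 2456 − 1725 = 731.
So a = 731, b = 1725, c = 221, d = 1925.
OR = (a·d)/(b·c) = (731 × 1925) / (1725 × 221) = 1407175 / 381225 = 3.69119

3.69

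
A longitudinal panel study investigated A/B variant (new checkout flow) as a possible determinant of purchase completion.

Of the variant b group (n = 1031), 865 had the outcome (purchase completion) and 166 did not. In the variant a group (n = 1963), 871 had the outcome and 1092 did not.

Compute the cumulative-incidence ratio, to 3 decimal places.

1.891

From the description: a = 865, b = 166, c = 871, d = 1092.
Risk in exposed = 865/1031 = 0.83899; risk in unexposed = 871/1963 = 0.44371.
RR = 0.83899 / 0.44371 = 1.89086
The risk among the exposed is 1.89 times that among the unexposed.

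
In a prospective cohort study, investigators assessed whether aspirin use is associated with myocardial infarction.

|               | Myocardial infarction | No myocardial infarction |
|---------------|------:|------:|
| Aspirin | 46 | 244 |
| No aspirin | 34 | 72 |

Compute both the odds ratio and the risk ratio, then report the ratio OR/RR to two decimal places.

Cells: a = 46, b = 244, c = 34, d = 72.
OR = (46·72)/(244·34) = 3312/8296 = 0.39923
Risk in exposed = 46/290 = 0.15862; risk in unexposed = 34/106 = 0.32075; RR = 0.49452
OR/RR = 0.39923 / 0.49452 = 0.80730
The outcome is not rare, so the OR lies further from 1 than the RR.

0.81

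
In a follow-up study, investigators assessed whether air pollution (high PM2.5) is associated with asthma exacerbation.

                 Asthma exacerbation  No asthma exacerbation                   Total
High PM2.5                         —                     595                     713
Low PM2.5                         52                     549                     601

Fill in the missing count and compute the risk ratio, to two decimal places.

The missing cell is in the exposed row: 713 − 595 = 118.
So a = 118, b = 595, c = 52, d = 549.
RR = [a/(a+b)] / [c/(c+d)] = (118/713) / (52/601) = 0.16550/0.08652 = 1.91277

1.91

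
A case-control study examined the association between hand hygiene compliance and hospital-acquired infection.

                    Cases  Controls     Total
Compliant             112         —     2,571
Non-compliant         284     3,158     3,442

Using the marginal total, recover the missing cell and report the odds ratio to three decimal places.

The missing cell is in the exposed row: 2571 − 112 = 2459.
So a = 112, b = 2459, c = 284, d = 3158.
OR = (a·d)/(b·c) = (112 × 3158) / (2459 × 284) = 353696 / 698356 = 0.50647

0.506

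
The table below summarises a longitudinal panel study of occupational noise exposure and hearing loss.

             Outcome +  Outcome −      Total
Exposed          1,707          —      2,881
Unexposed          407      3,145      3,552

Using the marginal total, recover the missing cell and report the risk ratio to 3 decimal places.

The missing cell is in the exposed row: 2881 − 1707 = 1174.
So a = 1707, b = 1174, c = 407, d = 3145.
RR = [a/(a+b)] / [c/(c+d)] = (1707/2881) / (407/3552) = 0.59250/0.11458 = 5.17093

5.171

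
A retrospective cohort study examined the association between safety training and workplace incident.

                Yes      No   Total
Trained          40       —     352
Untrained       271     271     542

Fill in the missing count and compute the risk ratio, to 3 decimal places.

0.227

The missing cell is in the exposed row: 352 − 40 = 312.
So a = 40, b = 312, c = 271, d = 271.
RR = [a/(a+b)] / [c/(c+d)] = (40/352) / (271/542) = 0.11364/0.50000 = 0.22727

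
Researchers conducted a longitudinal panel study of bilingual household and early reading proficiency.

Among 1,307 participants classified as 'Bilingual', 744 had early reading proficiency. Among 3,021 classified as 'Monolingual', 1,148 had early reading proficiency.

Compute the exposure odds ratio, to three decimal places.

From the description: a = 744, b = 563, c = 1148, d = 1873.
OR = (a·d)/(b·c) = (744 × 1873) / (563 × 1148) = 1393512 / 646324 = 2.15606
The odds of early reading proficiency are about 2.16 times as high in the bilingual group.

2.156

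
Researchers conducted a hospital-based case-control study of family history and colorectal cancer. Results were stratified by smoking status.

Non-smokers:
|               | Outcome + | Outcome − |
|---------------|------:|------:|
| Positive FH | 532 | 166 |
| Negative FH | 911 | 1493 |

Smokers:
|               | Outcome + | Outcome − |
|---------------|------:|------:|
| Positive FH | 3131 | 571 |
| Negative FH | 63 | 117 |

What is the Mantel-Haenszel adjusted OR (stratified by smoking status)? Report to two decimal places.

6.04

OR_MH = Σ(aᵢdᵢ/nᵢ) / Σ(bᵢcᵢ/nᵢ), where nᵢ is the stratum total.
Stratum 1 (Non-smokers): n = 3102; a·d/n = 532·1493/3102 = 256.0529; b·c/n = 166·911/3102 = 48.7511
Stratum 2 (Smokers): n = 3882; a·d/n = 3131·117/3882 = 94.3655; b·c/n = 571·63/3882 = 9.2666
OR_MH = (256.0529 + 94.3655) / (48.7511 + 9.2666) = 350.4184 / 58.0177 = 6.03985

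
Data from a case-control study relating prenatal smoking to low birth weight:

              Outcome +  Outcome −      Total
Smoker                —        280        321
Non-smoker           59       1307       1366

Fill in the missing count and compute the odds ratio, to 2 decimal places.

The missing cell is in the exposed row: 321 − 280 = 41.
So a = 41, b = 280, c = 59, d = 1307.
OR = (a·d)/(b·c) = (41 × 1307) / (280 × 59) = 53587 / 16520 = 3.24377

3.24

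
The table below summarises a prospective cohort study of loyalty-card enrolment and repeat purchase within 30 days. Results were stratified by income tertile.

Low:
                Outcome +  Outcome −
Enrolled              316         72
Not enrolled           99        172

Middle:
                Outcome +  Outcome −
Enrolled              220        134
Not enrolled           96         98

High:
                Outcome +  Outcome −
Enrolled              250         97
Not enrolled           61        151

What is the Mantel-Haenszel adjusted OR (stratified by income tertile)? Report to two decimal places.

OR_MH = Σ(aᵢdᵢ/nᵢ) / Σ(bᵢcᵢ/nᵢ), where nᵢ is the stratum total.
Stratum 1 (Low): n = 659; a·d/n = 316·172/659 = 82.4765; b·c/n = 72·99/659 = 10.8164
Stratum 2 (Middle): n = 548; a·d/n = 220·98/548 = 39.3431; b·c/n = 134·96/548 = 23.4745
Stratum 3 (High): n = 559; a·d/n = 250·151/559 = 67.5313; b·c/n = 97·61/559 = 10.5850
OR_MH = (82.4765 + 39.3431 + 67.5313) / (10.8164 + 23.4745 + 10.5850) = 189.3509 / 44.8758 = 4.21944

4.22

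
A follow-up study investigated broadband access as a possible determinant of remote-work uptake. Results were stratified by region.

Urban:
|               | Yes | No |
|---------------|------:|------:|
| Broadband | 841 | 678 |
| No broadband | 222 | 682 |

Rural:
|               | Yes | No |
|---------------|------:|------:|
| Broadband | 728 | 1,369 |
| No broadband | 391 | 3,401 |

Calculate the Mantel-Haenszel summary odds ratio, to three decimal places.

OR_MH = Σ(aᵢdᵢ/nᵢ) / Σ(bᵢcᵢ/nᵢ), where nᵢ is the stratum total.
Stratum 1 (Urban): n = 2423; a·d/n = 841·682/2423 = 236.7156; b·c/n = 678·222/2423 = 62.1197
Stratum 2 (Rural): n = 5889; a·d/n = 728·3401/5889 = 420.4327; b·c/n = 1369·391/5889 = 90.8947
OR_MH = (236.7156 + 420.4327) / (62.1197 + 90.8947) = 657.1483 / 153.0144 = 4.29468

4.295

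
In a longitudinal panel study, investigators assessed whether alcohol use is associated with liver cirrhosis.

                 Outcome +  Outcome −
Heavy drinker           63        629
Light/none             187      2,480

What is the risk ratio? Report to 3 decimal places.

1.298

Cells: a = 63, b = 629, c = 187, d = 2480.
Risk in exposed = 63/692 = 0.09104; risk in unexposed = 187/2667 = 0.07012.
RR = 0.09104 / 0.07012 = 1.29842
The risk among the exposed is 1.30 times that among the unexposed.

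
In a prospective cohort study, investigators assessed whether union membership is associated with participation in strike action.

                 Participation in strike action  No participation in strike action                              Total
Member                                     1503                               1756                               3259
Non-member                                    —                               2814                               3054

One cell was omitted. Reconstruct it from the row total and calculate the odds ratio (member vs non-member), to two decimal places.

10.04

The missing cell is in the unexposed row: 3054 − 2814 = 240.
So a = 1503, b = 1756, c = 240, d = 2814.
OR = (a·d)/(b·c) = (1503 × 2814) / (1756 × 240) = 4229442 / 421440 = 10.03569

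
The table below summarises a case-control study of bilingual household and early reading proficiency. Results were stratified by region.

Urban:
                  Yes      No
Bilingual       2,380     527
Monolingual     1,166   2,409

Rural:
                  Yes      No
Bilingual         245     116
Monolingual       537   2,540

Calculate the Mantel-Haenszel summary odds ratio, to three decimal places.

OR_MH = Σ(aᵢdᵢ/nᵢ) / Σ(bᵢcᵢ/nᵢ), where nᵢ is the stratum total.
Stratum 1 (Urban): n = 6482; a·d/n = 2380·2409/6482 = 884.5140; b·c/n = 527·1166/6482 = 94.7982
Stratum 2 (Rural): n = 3438; a·d/n = 245·2540/3438 = 181.0064; b·c/n = 116·537/3438 = 18.1187
OR_MH = (884.5140 + 181.0064) / (94.7982 + 18.1187) = 1065.5204 / 112.9169 = 9.43633

9.436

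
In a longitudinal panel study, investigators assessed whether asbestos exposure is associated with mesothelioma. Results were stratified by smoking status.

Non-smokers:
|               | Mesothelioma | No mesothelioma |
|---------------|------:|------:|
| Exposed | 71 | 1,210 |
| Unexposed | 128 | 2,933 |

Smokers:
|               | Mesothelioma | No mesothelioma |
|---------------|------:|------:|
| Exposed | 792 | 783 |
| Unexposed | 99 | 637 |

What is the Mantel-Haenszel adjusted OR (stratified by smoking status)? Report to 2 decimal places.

3.85

OR_MH = Σ(aᵢdᵢ/nᵢ) / Σ(bᵢcᵢ/nᵢ), where nᵢ is the stratum total.
Stratum 1 (Non-smokers): n = 4342; a·d/n = 71·2933/4342 = 47.9602; b·c/n = 1210·128/4342 = 35.6702
Stratum 2 (Smokers): n = 2311; a·d/n = 792·637/2311 = 218.3055; b·c/n = 783·99/2311 = 33.5426
OR_MH = (47.9602 + 218.3055) / (35.6702 + 33.5426) = 266.2657 / 69.2128 = 3.84706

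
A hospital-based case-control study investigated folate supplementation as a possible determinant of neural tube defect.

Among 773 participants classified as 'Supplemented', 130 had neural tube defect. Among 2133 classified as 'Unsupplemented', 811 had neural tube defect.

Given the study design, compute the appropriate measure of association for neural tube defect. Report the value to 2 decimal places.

From the description: a = 130, b = 643, c = 811, d = 1322.
This is a hospital-based case-control study: participants were sampled on outcome status, so risks in the source population cannot be estimated directly — relative risk is not valid here. The odds ratio is the appropriate measure.
OR = (a·d)/(b·c) = (130 × 1322) / (643 × 811) = 171860 / 521473 = 0.32957

0.33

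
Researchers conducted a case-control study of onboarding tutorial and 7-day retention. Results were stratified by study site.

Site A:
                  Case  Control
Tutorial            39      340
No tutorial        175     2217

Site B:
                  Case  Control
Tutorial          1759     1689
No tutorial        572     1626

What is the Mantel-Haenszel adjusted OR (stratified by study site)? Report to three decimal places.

2.792

OR_MH = Σ(aᵢdᵢ/nᵢ) / Σ(bᵢcᵢ/nᵢ), where nᵢ is the stratum total.
Stratum 1 (Site A): n = 2771; a·d/n = 39·2217/2771 = 31.2028; b·c/n = 340·175/2771 = 21.4724
Stratum 2 (Site B): n = 5646; a·d/n = 1759·1626/5646 = 506.5770; b·c/n = 1689·572/5646 = 171.1137
OR_MH = (31.2028 + 506.5770) / (21.4724 + 171.1137) = 537.7799 / 192.5861 = 2.79241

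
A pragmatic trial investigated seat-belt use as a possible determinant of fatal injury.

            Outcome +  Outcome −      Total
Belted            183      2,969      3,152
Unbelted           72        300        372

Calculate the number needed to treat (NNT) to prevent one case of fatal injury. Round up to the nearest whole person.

Risk in treated group = 183/3152 = 0.05806; risk in control = 72/372 = 0.19355.
Absolute risk reduction = 0.19355 − 0.05806 = 0.13549
NNT = 1 / ARR = 1 / 0.13549 = 7.381 → round up → 8

8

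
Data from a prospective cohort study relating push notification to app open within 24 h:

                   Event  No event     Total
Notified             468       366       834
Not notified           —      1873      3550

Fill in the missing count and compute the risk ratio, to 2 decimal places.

1.19

The missing cell is in the unexposed row: 3550 − 1873 = 1677.
So a = 468, b = 366, c = 1677, d = 1873.
RR = [a/(a+b)] / [c/(c+d)] = (468/834) / (1677/3550) = 0.56115/0.47239 = 1.18789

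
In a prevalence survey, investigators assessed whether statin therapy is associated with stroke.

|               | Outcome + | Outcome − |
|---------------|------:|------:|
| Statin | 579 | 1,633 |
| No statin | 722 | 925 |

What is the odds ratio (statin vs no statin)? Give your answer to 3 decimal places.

0.454

Cells: a = 579, b = 1633, c = 722, d = 925.
OR = (a·d)/(b·c) = (579 × 925) / (1633 × 722) = 535575 / 1179026 = 0.45425
Exposure is associated with lower odds of stroke (OR = 0.45 < 1).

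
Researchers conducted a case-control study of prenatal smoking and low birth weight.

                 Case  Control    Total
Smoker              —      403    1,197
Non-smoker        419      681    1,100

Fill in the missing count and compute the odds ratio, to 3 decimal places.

The missing cell is in the exposed row: 1197 − 403 = 794.
So a = 794, b = 403, c = 419, d = 681.
OR = (a·d)/(b·c) = (794 × 681) / (403 × 419) = 540714 / 168857 = 3.20220

3.202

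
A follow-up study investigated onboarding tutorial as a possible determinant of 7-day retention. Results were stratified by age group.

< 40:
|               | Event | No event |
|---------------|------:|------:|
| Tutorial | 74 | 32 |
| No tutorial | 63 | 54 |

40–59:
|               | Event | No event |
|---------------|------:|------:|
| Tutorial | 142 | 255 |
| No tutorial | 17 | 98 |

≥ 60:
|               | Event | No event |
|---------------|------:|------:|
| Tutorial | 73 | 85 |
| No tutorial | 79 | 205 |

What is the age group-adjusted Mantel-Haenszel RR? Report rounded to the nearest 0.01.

RR_MH = Σ(aᵢ·n₀ᵢ/nᵢ) / Σ(cᵢ·n₁ᵢ/nᵢ), with n₁ᵢ = aᵢ+bᵢ (exposed), n₀ᵢ = cᵢ+dᵢ (unexposed), nᵢ = n₁ᵢ+n₀ᵢ.
Stratum 1 (< 40): n₁ = 106, n₀ = 117, n = 223; a·n₀/n = 74·117/223 = 38.8251; c·n₁/n = 63·106/223 = 29.9462
Stratum 2 (40–59): n₁ = 397, n₀ = 115, n = 512; a·n₀/n = 142·115/512 = 31.8945; c·n₁/n = 17·397/512 = 13.1816
Stratum 3 (≥ 60): n₁ = 158, n₀ = 284, n = 442; a·n₀/n = 73·284/442 = 46.9050; c·n₁/n = 79·158/442 = 28.2398
RR_MH = (38.8251 + 31.8945 + 46.9050) / (29.9462 + 13.1816 + 28.2398) = 117.6246 / 71.3676 = 1.64815

1.65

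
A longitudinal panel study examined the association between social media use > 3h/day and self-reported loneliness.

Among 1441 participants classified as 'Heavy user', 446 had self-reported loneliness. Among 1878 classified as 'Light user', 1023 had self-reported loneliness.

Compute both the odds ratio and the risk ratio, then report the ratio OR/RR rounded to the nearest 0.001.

0.659

From the description: a = 446, b = 995, c = 1023, d = 855.
OR = (446·855)/(995·1023) = 381330/1017885 = 0.37463
Risk in exposed = 446/1441 = 0.30951; risk in unexposed = 1023/1878 = 0.54473; RR = 0.56819
OR/RR = 0.37463 / 0.56819 = 0.65934
The outcome is not rare, so the OR lies further from 1 than the RR.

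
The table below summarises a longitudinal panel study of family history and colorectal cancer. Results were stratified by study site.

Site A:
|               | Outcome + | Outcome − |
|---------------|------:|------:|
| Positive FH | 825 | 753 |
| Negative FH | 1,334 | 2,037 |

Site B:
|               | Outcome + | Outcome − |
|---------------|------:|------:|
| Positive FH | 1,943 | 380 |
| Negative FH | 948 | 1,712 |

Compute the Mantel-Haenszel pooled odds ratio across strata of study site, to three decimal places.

3.659

OR_MH = Σ(aᵢdᵢ/nᵢ) / Σ(bᵢcᵢ/nᵢ), where nᵢ is the stratum total.
Stratum 1 (Site A): n = 4949; a·d/n = 825·2037/4949 = 339.5686; b·c/n = 753·1334/4949 = 202.9707
Stratum 2 (Site B): n = 4983; a·d/n = 1943·1712/4983 = 667.5529; b·c/n = 380·948/4983 = 72.2938
OR_MH = (339.5686 + 667.5529) / (202.9707 + 72.2938) = 1007.1215 / 275.2645 = 3.65874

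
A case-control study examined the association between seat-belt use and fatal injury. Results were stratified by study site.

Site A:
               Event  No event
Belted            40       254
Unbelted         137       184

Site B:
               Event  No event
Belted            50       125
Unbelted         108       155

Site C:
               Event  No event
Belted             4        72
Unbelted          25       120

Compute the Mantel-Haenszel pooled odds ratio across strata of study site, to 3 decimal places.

0.333

OR_MH = Σ(aᵢdᵢ/nᵢ) / Σ(bᵢcᵢ/nᵢ), where nᵢ is the stratum total.
Stratum 1 (Site A): n = 615; a·d/n = 40·184/615 = 11.9675; b·c/n = 254·137/615 = 56.5821
Stratum 2 (Site B): n = 438; a·d/n = 50·155/438 = 17.6941; b·c/n = 125·108/438 = 30.8219
Stratum 3 (Site C): n = 221; a·d/n = 4·120/221 = 2.1719; b·c/n = 72·25/221 = 8.1448
OR_MH = (11.9675 + 17.6941 + 2.1719) / (56.5821 + 30.8219 + 8.1448) = 31.8335 / 95.5488 = 0.33316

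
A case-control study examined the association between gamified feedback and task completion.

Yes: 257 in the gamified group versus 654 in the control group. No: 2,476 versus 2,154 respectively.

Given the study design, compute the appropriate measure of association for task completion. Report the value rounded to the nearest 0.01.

0.34

From the description: a = 257, b = 2476, c = 654, d = 2154.
This is a case-control study: participants were sampled on outcome status, so risks in the source population cannot be estimated directly — relative risk is not valid here. The odds ratio is the appropriate measure.
OR = (a·d)/(b·c) = (257 × 2154) / (2476 × 654) = 553578 / 1619304 = 0.34186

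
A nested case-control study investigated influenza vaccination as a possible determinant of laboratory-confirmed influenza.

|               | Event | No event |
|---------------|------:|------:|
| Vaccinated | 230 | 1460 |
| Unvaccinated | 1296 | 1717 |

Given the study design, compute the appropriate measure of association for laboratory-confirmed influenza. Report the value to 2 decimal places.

0.21

Cells: a = 230, b = 1460, c = 1296, d = 1717.
This is a nested case-control study: participants were sampled on outcome status, so risks in the source population cannot be estimated directly — relative risk is not valid here. The odds ratio is the appropriate measure.
OR = (a·d)/(b·c) = (230 × 1717) / (1460 × 1296) = 394910 / 1892160 = 0.20871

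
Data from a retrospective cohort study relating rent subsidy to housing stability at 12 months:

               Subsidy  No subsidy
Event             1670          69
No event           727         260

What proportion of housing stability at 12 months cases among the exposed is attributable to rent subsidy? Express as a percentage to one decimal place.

69.9

Reading the table with exposure as columns: a = 1670 (Subsidy, case), b = 727 (Subsidy, non-case), c = 69 (No subsidy, case), d = 260.
Risk in exposed = 1670/2397 = 0.69670; risk in unexposed = 69/329 = 0.20973.
RR = 0.69670/0.20973 = 3.32197
AR% = (RR − 1)/RR × 100 = (3.32197 − 1)/3.32197 × 100 = 69.8973%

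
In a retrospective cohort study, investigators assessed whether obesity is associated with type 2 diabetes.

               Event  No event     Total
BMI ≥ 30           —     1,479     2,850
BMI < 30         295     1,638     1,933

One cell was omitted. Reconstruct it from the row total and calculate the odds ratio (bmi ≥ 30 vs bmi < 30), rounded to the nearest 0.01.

5.15

The missing cell is in the exposed row: 2850 − 1479 = 1371.
So a = 1371, b = 1479, c = 295, d = 1638.
OR = (a·d)/(b·c) = (1371 × 1638) / (1479 × 295) = 2245698 / 436305 = 5.14708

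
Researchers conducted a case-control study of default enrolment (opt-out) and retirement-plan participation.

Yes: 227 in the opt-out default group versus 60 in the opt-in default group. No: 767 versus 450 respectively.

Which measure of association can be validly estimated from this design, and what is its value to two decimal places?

2.22

From the description: a = 227, b = 767, c = 60, d = 450.
This is a case-control study: participants were sampled on outcome status, so risks in the source population cannot be estimated directly — relative risk is not valid here. The odds ratio is the appropriate measure.
OR = (a·d)/(b·c) = (227 × 450) / (767 × 60) = 102150 / 46020 = 2.21969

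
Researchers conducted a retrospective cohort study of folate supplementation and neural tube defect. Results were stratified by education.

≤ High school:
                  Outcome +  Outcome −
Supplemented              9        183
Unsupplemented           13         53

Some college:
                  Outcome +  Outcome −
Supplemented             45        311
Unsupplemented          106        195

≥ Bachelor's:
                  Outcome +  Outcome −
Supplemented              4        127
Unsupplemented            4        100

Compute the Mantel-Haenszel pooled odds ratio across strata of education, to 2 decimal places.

OR_MH = Σ(aᵢdᵢ/nᵢ) / Σ(bᵢcᵢ/nᵢ), where nᵢ is the stratum total.
Stratum 1 (≤ High school): n = 258; a·d/n = 9·53/258 = 1.8488; b·c/n = 183·13/258 = 9.2209
Stratum 2 (Some college): n = 657; a·d/n = 45·195/657 = 13.3562; b·c/n = 311·106/657 = 50.1766
Stratum 3 (≥ Bachelor's): n = 235; a·d/n = 4·100/235 = 1.7021; b·c/n = 127·4/235 = 2.1617
OR_MH = (1.8488 + 13.3562 + 1.7021) / (9.2209 + 50.1766 + 2.1617) = 16.9071 / 61.5592 = 0.27465

0.27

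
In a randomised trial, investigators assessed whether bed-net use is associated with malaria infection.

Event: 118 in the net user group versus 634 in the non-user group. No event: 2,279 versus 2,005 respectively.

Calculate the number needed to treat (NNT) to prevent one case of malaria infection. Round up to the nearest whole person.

Risk in treated group = 118/2397 = 0.04923; risk in control = 634/2639 = 0.24024.
Absolute risk reduction = 0.24024 − 0.04923 = 0.19101
NNT = 1 / ARR = 1 / 0.19101 = 5.235 → round up → 6

6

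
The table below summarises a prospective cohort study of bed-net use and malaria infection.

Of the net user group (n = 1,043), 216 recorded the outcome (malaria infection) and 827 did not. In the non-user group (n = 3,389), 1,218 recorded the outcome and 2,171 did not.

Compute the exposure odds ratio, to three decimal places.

From the description: a = 216, b = 827, c = 1218, d = 2171.
OR = (a·d)/(b·c) = (216 × 2171) / (827 × 1218) = 468936 / 1007286 = 0.46554
Exposure is associated with lower odds of malaria infection (OR = 0.47 < 1).

0.466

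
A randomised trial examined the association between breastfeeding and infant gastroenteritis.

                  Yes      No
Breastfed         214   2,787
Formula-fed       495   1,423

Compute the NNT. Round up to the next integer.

Risk in treated group = 214/3001 = 0.07131; risk in control = 495/1918 = 0.25808.
Absolute risk reduction = 0.25808 − 0.07131 = 0.18677
NNT = 1 / ARR = 1 / 0.18677 = 5.354 → round up → 6

6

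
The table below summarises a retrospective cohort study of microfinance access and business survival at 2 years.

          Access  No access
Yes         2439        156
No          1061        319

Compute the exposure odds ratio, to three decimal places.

4.701

Reading the table with exposure as columns: a = 2439 (Access, case), b = 1061 (Access, non-case), c = 156 (No access, case), d = 319.
OR = (a·d)/(b·c) = (2439 × 319) / (1061 × 156) = 778041 / 165516 = 4.70070
The odds of business survival at 2 years are about 4.70 times as high in the access group.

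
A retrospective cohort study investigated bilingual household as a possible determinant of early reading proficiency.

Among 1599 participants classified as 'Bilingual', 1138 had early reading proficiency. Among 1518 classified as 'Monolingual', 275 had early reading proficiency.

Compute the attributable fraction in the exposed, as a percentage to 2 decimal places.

From the description: a = 1138, b = 461, c = 275, d = 1243.
Risk in exposed = 1138/1599 = 0.71169; risk in unexposed = 275/1518 = 0.18116.
RR = 0.71169/0.18116 = 3.92856
AR% = (RR − 1)/RR × 100 = (3.92856 − 1)/3.92856 × 100 = 74.5454%

74.55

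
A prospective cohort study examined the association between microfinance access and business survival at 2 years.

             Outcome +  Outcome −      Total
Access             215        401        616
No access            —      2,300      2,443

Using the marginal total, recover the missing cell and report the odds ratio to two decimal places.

8.62

The missing cell is in the unexposed row: 2443 − 2300 = 143.
So a = 215, b = 401, c = 143, d = 2300.
OR = (a·d)/(b·c) = (215 × 2300) / (401 × 143) = 494500 / 57343 = 8.62355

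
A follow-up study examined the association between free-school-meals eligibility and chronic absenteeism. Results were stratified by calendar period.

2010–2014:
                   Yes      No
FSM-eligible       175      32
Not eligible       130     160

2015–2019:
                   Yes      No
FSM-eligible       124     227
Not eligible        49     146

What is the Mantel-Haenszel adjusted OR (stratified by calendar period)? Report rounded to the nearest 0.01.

3.11

OR_MH = Σ(aᵢdᵢ/nᵢ) / Σ(bᵢcᵢ/nᵢ), where nᵢ is the stratum total.
Stratum 1 (2010–2014): n = 497; a·d/n = 175·160/497 = 56.3380; b·c/n = 32·130/497 = 8.3702
Stratum 2 (2015–2019): n = 546; a·d/n = 124·146/546 = 33.1575; b·c/n = 227·49/546 = 20.3718
OR_MH = (56.3380 + 33.1575) / (8.3702 + 20.3718) = 89.4955 / 28.7420 = 3.11375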